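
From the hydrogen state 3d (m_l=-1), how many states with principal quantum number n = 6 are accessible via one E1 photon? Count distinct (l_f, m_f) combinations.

5

E1 requires Δl = ±1, so l_f ∈ {1, 3}; with 0 ≤ l_f ≤ n_f−1 = 5, the allowed l_f values are {1, 3}.
For l_f = 1: m_f ∈ {m_i−1, m_i, m_i+1} ∩ [−1, 1] = {-1, 0} → 2 states.
For l_f = 3: m_f ∈ {m_i−1, m_i, m_i+1} ∩ [−3, 3] = {-2, -1, 0} → 3 states.
Total: 5.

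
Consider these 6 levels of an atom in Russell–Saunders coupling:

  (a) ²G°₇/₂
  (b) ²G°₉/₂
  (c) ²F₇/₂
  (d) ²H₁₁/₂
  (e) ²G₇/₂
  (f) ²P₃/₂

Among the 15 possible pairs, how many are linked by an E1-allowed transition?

5

(a)–(b): forbidden (parity).
(a)–(c): allowed.
(a)–(d): forbidden (ΔJ).
(a)–(e): allowed.
(a)–(f): forbidden (ΔL, ΔJ).
(b)–(c): allowed.
(b)–(d): allowed.
(b)–(e): allowed.
(b)–(f): forbidden (ΔL, ΔJ).
(c)–(d): forbidden (parity, ΔL, ΔJ).
(c)–(e): forbidden (parity).
(c)–(f): forbidden (parity, ΔL, ΔJ).
(d)–(e): forbidden (parity, ΔJ).
(d)–(f): forbidden (parity, ΔL, ΔJ).
(e)–(f): forbidden (parity, ΔL, ΔJ).
Allowed pairs: 5 of 15.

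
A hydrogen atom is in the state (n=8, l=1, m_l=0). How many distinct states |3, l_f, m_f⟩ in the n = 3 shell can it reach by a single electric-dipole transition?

4

E1 requires Δl = ±1, so l_f ∈ {0, 2}; with 0 ≤ l_f ≤ n_f−1 = 2, the allowed l_f values are {0, 2}.
For l_f = 0: m_f ∈ {m_i−1, m_i, m_i+1} ∩ [−0, 0] = {0} → 1 state.
For l_f = 2: m_f ∈ {m_i−1, m_i, m_i+1} ∩ [−2, 2] = {-1, 0, 1} → 3 states.
Total: 4.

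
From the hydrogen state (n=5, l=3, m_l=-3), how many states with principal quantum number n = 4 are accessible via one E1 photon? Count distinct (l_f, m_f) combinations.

1

E1 requires Δl = ±1, so l_f ∈ {2, 4}; with 0 ≤ l_f ≤ n_f−1 = 3, the allowed l_f values are {2}.
For l_f = 2: m_f ∈ {m_i−1, m_i, m_i+1} ∩ [−2, 2] = {-2} → 1 state.
Total: 1.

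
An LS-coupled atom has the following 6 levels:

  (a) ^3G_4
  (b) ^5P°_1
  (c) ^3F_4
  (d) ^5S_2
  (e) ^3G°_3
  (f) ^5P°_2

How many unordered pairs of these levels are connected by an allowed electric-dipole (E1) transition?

4

(a)–(b): forbidden (ΔS, ΔL, ΔJ).
(a)–(c): forbidden (parity).
(a)–(d): forbidden (parity, ΔS, ΔL, ΔJ).
(a)–(e): allowed.
(a)–(f): forbidden (ΔS, ΔL, ΔJ).
(b)–(c): forbidden (ΔS, ΔL, ΔJ).
(b)–(d): allowed.
(b)–(e): forbidden (parity, ΔS, ΔL, ΔJ).
(b)–(f): forbidden (parity).
(c)–(d): forbidden (parity, ΔS, ΔL, ΔJ).
(c)–(e): allowed.
(c)–(f): forbidden (ΔS, ΔL, ΔJ).
(d)–(e): forbidden (ΔS, ΔL).
(d)–(f): allowed.
(e)–(f): forbidden (parity, ΔS, ΔL).
Allowed pairs: 4 of 15.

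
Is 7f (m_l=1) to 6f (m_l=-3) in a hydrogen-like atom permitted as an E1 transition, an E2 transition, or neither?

neither

Δl = 3 − 3 = +0; l_i + l_f = 6.
Δm_l = -4.
E1 (Δl = ±1, |Δm_l| ≤ 1): not satisfied.
E2 (Δl = 0,±2, l_i+l_f ≥ 2, |Δm_l| ≤ 2): not satisfied.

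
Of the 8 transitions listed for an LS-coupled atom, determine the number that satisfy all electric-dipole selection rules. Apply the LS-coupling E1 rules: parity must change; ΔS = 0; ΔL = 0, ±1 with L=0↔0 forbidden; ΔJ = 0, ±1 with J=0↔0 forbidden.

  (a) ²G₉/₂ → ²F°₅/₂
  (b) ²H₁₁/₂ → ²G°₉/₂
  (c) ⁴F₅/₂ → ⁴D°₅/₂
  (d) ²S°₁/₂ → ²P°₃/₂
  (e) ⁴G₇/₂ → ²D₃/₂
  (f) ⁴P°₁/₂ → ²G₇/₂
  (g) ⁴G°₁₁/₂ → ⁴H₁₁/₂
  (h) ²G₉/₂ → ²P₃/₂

(a) forbidden (ΔJ fails)
(b) allowed
(c) allowed
(d) forbidden (parity fails)
(e) forbidden (parity, ΔS, ΔL, ΔJ fail)
(f) forbidden (ΔS, ΔL, ΔJ fail)
(g) allowed
(h) forbidden (parity, ΔL, ΔJ fail)
Total allowed: 3 of 8.

3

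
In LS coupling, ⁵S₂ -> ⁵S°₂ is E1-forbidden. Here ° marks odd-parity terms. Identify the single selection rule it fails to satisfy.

Reading off the term symbols: S 2→2, L 0→0, J 2→2, parity even→odd.
Parity must change: even → odd — ok.
ΔS = 0: S: 2 → 2 — ok.
ΔL = 0, ±1 (not L=0↔0): L: 0 → 0, ΔL = +0 — fails.
ΔJ = 0, ±1 (not J=0↔0): J: 2 → 2, ΔJ = +0 — ok.

the L=0 ↔ L=0 exclusion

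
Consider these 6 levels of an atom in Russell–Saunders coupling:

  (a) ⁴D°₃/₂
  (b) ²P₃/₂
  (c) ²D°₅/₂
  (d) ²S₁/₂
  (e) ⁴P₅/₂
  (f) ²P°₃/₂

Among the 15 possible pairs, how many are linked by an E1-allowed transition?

(a)–(b): forbidden (ΔS).
(a)–(c): forbidden (parity, ΔS).
(a)–(d): forbidden (ΔS, ΔL).
(a)–(e): allowed.
(a)–(f): forbidden (parity, ΔS).
(b)–(c): allowed.
(b)–(d): forbidden (parity).
(b)–(e): forbidden (parity, ΔS).
(b)–(f): allowed.
(c)–(d): forbidden (ΔL, ΔJ).
(c)–(e): forbidden (ΔS).
(c)–(f): forbidden (parity).
(d)–(e): forbidden (parity, ΔS, ΔJ).
(d)–(f): allowed.
(e)–(f): forbidden (ΔS).
Allowed pairs: 4 of 15.

4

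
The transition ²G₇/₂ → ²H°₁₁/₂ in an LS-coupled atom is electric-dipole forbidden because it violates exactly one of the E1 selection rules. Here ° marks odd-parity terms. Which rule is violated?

the ΔJ = 0, ±1 rule

Parity must change: even → odd — satisfied.
ΔS = 0: S: 1/2 → 1/2 — satisfied.
ΔL = 0, ±1 (not L=0↔0): L: 4 → 5, ΔL = +1 — satisfied.
ΔJ = 0, ±1 (not J=0↔0): J: 7/2 → 11/2, ΔJ = +2 — violated.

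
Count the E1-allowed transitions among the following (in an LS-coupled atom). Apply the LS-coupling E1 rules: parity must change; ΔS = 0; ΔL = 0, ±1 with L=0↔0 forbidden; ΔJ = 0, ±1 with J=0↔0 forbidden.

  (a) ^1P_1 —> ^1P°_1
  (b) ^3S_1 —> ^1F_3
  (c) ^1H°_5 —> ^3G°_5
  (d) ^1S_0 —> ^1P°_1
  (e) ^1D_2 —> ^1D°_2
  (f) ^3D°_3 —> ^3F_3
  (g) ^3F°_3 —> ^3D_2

5

(a) allowed
(b) forbidden (parity, ΔS, ΔL, ΔJ fail)
(c) forbidden (parity, ΔS fail)
(d) allowed
(e) allowed
(f) allowed
(g) allowed
Total allowed: 5 of 7.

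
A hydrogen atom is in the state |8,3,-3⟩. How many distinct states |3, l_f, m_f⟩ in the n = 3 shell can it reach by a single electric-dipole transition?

1

E1 requires Δl = ±1, so l_f ∈ {2, 4}; with 0 ≤ l_f ≤ n_f−1 = 2, the allowed l_f values are {2}.
For l_f = 2: m_f ∈ {m_i−1, m_i, m_i+1} ∩ [−2, 2] = {-2} → 1 state.
Total: 1.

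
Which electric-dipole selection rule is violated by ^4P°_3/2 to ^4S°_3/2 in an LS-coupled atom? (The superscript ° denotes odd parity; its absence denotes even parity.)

parity

Parity must change: odd → odd — fails.
ΔS = 0: S: 3/2 → 3/2 — passes.
ΔL = 0, ±1 (not L=0↔0): L: 1 → 0, ΔL = -1 — passes.
ΔJ = 0, ±1 (not J=0↔0): J: 3/2 → 3/2, ΔJ = +0 — passes.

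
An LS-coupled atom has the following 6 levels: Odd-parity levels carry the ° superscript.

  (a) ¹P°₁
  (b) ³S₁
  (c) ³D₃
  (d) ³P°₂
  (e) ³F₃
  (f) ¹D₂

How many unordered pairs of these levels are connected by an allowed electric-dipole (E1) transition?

(a)–(b): forbidden (ΔS).
(a)–(c): forbidden (ΔS, ΔJ).
(a)–(d): forbidden (parity, ΔS).
(a)–(e): forbidden (ΔS, ΔL, ΔJ).
(a)–(f): allowed.
(b)–(c): forbidden (parity, ΔL, ΔJ).
(b)–(d): allowed.
(b)–(e): forbidden (parity, ΔL, ΔJ).
(b)–(f): forbidden (parity, ΔS, ΔL).
(c)–(d): allowed.
(c)–(e): forbidden (parity).
(c)–(f): forbidden (parity, ΔS).
(d)–(e): forbidden (ΔL).
(d)–(f): forbidden (ΔS).
(e)–(f): forbidden (parity, ΔS).
Allowed pairs: 3 of 15.

3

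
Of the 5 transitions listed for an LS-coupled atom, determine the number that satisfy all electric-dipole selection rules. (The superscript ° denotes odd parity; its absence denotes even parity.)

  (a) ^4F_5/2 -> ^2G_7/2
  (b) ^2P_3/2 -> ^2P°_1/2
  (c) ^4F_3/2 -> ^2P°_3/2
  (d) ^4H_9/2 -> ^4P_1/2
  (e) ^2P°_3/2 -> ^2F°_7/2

1

(a) forbidden (parity, ΔS fail)
(b) allowed
(c) forbidden (ΔS, ΔL fail)
(d) forbidden (parity, ΔL, ΔJ fail)
(e) forbidden (parity, ΔL, ΔJ fail)
Total allowed: 1 of 5.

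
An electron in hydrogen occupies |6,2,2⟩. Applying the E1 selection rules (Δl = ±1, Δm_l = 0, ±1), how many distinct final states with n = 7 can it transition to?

E1 requires Δl = ±1, so l_f ∈ {1, 3}; with 0 ≤ l_f ≤ n_f−1 = 6, the allowed l_f values are {1, 3}.
For l_f = 1: m_f ∈ {m_i−1, m_i, m_i+1} ∩ [−1, 1] = {1} → 1 state.
For l_f = 3: m_f ∈ {m_i−1, m_i, m_i+1} ∩ [−3, 3] = {1, 2, 3} → 3 states.
Total: 4.

4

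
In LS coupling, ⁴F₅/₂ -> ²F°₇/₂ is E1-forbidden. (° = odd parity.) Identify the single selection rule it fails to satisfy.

the ΔS = 0 rule

Initial level: S=3/2, L=3, J=5/2, parity even. Final level: S=1/2, L=3, J=7/2, parity odd.
Parity must change: even → odd — satisfied.
ΔS = 0: S: 3/2 → 1/2 — violated.
ΔL = 0, ±1 (not L=0↔0): L: 3 → 3, ΔL = +0 — satisfied.
ΔJ = 0, ±1 (not J=0↔0): J: 5/2 → 7/2, ΔJ = +1 — satisfied.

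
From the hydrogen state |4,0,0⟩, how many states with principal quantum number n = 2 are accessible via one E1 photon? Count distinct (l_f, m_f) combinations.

3

E1 requires Δl = ±1, so l_f ∈ {-1, 1}; with 0 ≤ l_f ≤ n_f−1 = 1, the allowed l_f values are {1}.
For l_f = 1: m_f ∈ {m_i−1, m_i, m_i+1} ∩ [−1, 1] = {-1, 0, 1} → 3 states.
Total: 3.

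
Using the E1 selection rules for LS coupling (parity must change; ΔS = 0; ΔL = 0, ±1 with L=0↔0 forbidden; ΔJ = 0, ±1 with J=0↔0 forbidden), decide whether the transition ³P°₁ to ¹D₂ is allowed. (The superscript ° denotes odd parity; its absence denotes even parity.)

Parity must change: odd → even — satisfied.
ΔS = 0: S: 1 → 0 — violated.
ΔL = 0, ±1 (not L=0↔0): L: 1 → 2, ΔL = +1 — satisfied.
ΔJ = 0, ±1 (not J=0↔0): J: 1 → 2, ΔJ = +1 — satisfied.
Rule(s) violated: ΔS.

forbidden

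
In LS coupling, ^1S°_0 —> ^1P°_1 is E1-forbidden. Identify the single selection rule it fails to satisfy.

Parity must change: odd → odd — fails.
ΔS = 0: S: 0 → 0 — ok.
ΔL = 0, ±1 (not L=0↔0): L: 0 → 1, ΔL = +1 — ok.
ΔJ = 0, ±1 (not J=0↔0): J: 0 → 1, ΔJ = +1 — ok.

parity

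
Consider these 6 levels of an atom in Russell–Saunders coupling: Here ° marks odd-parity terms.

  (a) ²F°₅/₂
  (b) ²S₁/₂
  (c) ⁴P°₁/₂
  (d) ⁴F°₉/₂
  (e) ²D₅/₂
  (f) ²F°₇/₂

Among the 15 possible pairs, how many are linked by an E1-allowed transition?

2

(a)–(b): forbidden (ΔL, ΔJ).
(a)–(c): forbidden (parity, ΔS, ΔL, ΔJ).
(a)–(d): forbidden (parity, ΔS, ΔJ).
(a)–(e): allowed.
(a)–(f): forbidden (parity).
(b)–(c): forbidden (ΔS).
(b)–(d): forbidden (ΔS, ΔL, ΔJ).
(b)–(e): forbidden (parity, ΔL, ΔJ).
(b)–(f): forbidden (ΔL, ΔJ).
(c)–(d): forbidden (parity, ΔL, ΔJ).
(c)–(e): forbidden (ΔS, ΔJ).
(c)–(f): forbidden (parity, ΔS, ΔL, ΔJ).
(d)–(e): forbidden (ΔS, ΔJ).
(d)–(f): forbidden (parity, ΔS).
(e)–(f): allowed.
Allowed pairs: 2 of 15.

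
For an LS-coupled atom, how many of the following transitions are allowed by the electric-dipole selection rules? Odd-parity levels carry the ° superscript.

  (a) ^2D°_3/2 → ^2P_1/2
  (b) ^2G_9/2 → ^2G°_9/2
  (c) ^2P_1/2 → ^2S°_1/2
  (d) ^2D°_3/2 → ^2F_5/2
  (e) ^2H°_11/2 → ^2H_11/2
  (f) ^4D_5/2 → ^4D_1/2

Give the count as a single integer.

5

(a) allowed
(b) allowed
(c) allowed
(d) allowed
(e) allowed
(f) forbidden (parity, ΔJ fail)
Total allowed: 5 of 6.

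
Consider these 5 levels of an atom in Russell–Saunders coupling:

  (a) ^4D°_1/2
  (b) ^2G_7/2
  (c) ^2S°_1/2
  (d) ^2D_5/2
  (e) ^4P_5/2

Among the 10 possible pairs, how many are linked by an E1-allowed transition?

0

(a)–(b): forbidden (ΔS, ΔL, ΔJ).
(a)–(c): forbidden (parity, ΔS, ΔL).
(a)–(d): forbidden (ΔS, ΔJ).
(a)–(e): forbidden (ΔJ).
(b)–(c): forbidden (ΔL, ΔJ).
(b)–(d): forbidden (parity, ΔL).
(b)–(e): forbidden (parity, ΔS, ΔL).
(c)–(d): forbidden (ΔL, ΔJ).
(c)–(e): forbidden (ΔS, ΔJ).
(d)–(e): forbidden (parity, ΔS).
Allowed pairs: 0 of 10.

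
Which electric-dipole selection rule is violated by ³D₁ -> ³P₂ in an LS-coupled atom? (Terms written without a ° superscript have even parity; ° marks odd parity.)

parity

Reading off the term symbols: S 1→1, L 2→1, J 1→2, parity even→even.
Parity must change: even → even — fails.
ΔS = 0: S: 1 → 1 — ok.
ΔL = 0, ±1 (not L=0↔0): L: 2 → 1, ΔL = -1 — ok.
ΔJ = 0, ±1 (not J=0↔0): J: 1 → 2, ΔJ = +1 — ok.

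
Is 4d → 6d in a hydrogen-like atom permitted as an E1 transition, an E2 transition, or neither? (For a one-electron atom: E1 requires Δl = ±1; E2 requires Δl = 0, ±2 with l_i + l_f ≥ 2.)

Δl = 2 − 2 = +0; l_i + l_f = 4.
E1 (Δl = ±1): not satisfied.
E2 (Δl = 0,±2, l_i+l_f ≥ 2): satisfied.

E2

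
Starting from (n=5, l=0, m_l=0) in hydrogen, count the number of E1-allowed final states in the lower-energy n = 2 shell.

3

E1 requires Δl = ±1, so l_f ∈ {-1, 1}; with 0 ≤ l_f ≤ n_f−1 = 1, the allowed l_f values are {1}.
For l_f = 1: m_f ∈ {m_i−1, m_i, m_i+1} ∩ [−1, 1] = {-1, 0, 1} → 3 states.
Total: 3.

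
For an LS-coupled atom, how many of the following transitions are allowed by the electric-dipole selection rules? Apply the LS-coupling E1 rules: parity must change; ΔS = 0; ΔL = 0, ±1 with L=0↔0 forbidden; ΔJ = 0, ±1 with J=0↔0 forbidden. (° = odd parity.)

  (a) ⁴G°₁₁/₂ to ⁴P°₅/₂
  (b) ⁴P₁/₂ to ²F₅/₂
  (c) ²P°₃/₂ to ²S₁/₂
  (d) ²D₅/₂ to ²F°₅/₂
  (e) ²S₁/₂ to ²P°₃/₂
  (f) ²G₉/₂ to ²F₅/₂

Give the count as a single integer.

3

(a) forbidden (parity, ΔL, ΔJ fail)
(b) forbidden (parity, ΔS, ΔL, ΔJ fail)
(c) allowed
(d) allowed
(e) allowed
(f) forbidden (parity, ΔJ fail)
Total allowed: 3 of 6.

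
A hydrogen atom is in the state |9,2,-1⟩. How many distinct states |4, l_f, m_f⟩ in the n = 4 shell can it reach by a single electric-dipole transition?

E1 requires Δl = ±1, so l_f ∈ {1, 3}; with 0 ≤ l_f ≤ n_f−1 = 3, the allowed l_f values are {1, 3}.
For l_f = 1: m_f ∈ {m_i−1, m_i, m_i+1} ∩ [−1, 1] = {-1, 0} → 2 states.
For l_f = 3: m_f ∈ {m_i−1, m_i, m_i+1} ∩ [−3, 3] = {-2, -1, 0} → 3 states.
Total: 5.

5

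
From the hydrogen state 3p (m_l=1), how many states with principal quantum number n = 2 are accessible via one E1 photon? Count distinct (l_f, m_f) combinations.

E1 requires Δl = ±1, so l_f ∈ {0, 2}; with 0 ≤ l_f ≤ n_f−1 = 1, the allowed l_f values are {0}.
For l_f = 0: m_f ∈ {m_i−1, m_i, m_i+1} ∩ [−0, 0] = {0} → 1 state.
Total: 1.

1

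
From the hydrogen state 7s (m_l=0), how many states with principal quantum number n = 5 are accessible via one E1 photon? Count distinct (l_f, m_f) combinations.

3

E1 requires Δl = ±1, so l_f ∈ {-1, 1}; with 0 ≤ l_f ≤ n_f−1 = 4, the allowed l_f values are {1}.
For l_f = 1: m_f ∈ {m_i−1, m_i, m_i+1} ∩ [−1, 1] = {-1, 0, 1} → 3 states.
Total: 3.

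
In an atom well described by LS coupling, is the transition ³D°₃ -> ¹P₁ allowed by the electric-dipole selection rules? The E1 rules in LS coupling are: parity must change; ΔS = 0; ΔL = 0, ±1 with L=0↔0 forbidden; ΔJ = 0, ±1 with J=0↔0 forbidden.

Parity must change: odd → even — ok.
ΔS = 0: S: 1 → 0 — fails.
ΔL = 0, ±1 (not L=0↔0): L: 2 → 1, ΔL = -1 — ok.
ΔJ = 0, ±1 (not J=0↔0): J: 3 → 1, ΔJ = -2 — fails.
Rule(s) violated: ΔS, ΔJ.

forbidden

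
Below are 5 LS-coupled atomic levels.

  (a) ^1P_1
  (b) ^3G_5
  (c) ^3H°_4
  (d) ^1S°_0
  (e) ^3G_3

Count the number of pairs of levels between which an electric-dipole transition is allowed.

(a)–(b): forbidden (parity, ΔS, ΔL, ΔJ).
(a)–(c): forbidden (ΔS, ΔL, ΔJ).
(a)–(d): allowed.
(a)–(e): forbidden (parity, ΔS, ΔL, ΔJ).
(b)–(c): allowed.
(b)–(d): forbidden (ΔS, ΔL, ΔJ).
(b)–(e): forbidden (parity, ΔJ).
(c)–(d): forbidden (parity, ΔS, ΔL, ΔJ).
(c)–(e): allowed.
(d)–(e): forbidden (ΔS, ΔL, ΔJ).
Allowed pairs: 3 of 10.

3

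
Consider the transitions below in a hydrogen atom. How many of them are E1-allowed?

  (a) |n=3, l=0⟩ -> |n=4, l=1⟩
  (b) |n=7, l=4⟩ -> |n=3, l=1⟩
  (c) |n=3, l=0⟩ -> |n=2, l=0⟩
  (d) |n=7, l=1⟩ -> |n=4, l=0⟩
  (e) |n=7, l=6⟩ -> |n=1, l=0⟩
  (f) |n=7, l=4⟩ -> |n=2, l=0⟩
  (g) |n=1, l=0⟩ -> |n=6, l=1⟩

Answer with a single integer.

3

(a) allowed
(b) forbidden — Δl = -3 (E1 requires Δl = ±1)
(c) forbidden — Δl = +0 (E1 requires Δl = ±1)
(d) allowed
(e) forbidden — Δl = -6 (E1 requires Δl = ±1)
(f) forbidden — Δl = -4 (E1 requires Δl = ±1)
(g) allowed
Total allowed: 3 of 7.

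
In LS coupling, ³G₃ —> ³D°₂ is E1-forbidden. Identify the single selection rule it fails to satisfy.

the ΔL = 0, ±1 rule

Initial level: S=1, L=4, J=3, parity even. Final level: S=1, L=2, J=2, parity odd.
Parity must change: even → odd — passes.
ΔS = 0: S: 1 → 1 — passes.
ΔL = 0, ±1 (not L=0↔0): L: 4 → 2, ΔL = -2 — fails.
ΔJ = 0, ±1 (not J=0↔0): J: 3 → 2, ΔJ = -1 — passes.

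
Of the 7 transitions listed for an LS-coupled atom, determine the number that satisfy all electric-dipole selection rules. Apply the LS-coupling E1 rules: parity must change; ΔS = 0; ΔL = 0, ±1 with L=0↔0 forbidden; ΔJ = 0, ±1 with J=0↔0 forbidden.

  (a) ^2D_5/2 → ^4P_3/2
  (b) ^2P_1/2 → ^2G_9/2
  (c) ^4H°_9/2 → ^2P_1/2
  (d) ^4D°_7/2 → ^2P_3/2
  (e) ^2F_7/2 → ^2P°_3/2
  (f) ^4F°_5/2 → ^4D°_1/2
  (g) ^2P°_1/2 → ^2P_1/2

1

(a) forbidden (parity, ΔS fail)
(b) forbidden (parity, ΔL, ΔJ fail)
(c) forbidden (ΔS, ΔL, ΔJ fail)
(d) forbidden (ΔS, ΔJ fail)
(e) forbidden (ΔL, ΔJ fail)
(f) forbidden (parity, ΔJ fail)
(g) allowed
Total allowed: 1 of 7.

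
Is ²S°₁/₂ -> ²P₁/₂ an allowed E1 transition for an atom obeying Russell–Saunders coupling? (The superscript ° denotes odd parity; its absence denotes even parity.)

allowed

Initial level: S=1/2, L=0, J=1/2, parity odd. Final level: S=1/2, L=1, J=1/2, parity even.
ΔL = 0, ±1 (not L=0↔0): L: 0 → 1, ΔL = +1 — ok.
ΔS = 0: S: 1/2 → 1/2 — ok.
Parity must change: odd → even — ok.
ΔJ = 0, ±1 (not J=0↔0): J: 1/2 → 1/2, ΔJ = +0 — ok.
All four E1 rules are satisfied.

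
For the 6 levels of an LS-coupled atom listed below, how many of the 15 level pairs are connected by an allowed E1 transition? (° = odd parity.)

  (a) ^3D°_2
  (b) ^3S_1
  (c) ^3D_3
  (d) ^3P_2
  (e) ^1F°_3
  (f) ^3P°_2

(a)–(b): forbidden (ΔL).
(a)–(c): allowed.
(a)–(d): allowed.
(a)–(e): forbidden (parity, ΔS).
(a)–(f): forbidden (parity).
(b)–(c): forbidden (parity, ΔL, ΔJ).
(b)–(d): forbidden (parity).
(b)–(e): forbidden (ΔS, ΔL, ΔJ).
(b)–(f): allowed.
(c)–(d): forbidden (parity).
(c)–(e): forbidden (ΔS).
(c)–(f): allowed.
(d)–(e): forbidden (ΔS, ΔL).
(d)–(f): allowed.
(e)–(f): forbidden (parity, ΔS, ΔL).
Allowed pairs: 5 of 15.

5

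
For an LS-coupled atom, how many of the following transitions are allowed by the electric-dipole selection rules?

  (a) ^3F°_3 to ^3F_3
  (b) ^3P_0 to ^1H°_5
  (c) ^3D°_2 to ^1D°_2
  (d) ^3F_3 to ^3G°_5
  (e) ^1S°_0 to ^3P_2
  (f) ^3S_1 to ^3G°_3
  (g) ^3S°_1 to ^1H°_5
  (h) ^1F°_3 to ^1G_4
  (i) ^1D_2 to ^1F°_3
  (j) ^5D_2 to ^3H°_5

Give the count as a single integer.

3

(a) allowed
(b) forbidden (ΔS, ΔL, ΔJ fail)
(c) forbidden (parity, ΔS fail)
(d) forbidden (ΔJ fails)
(e) forbidden (ΔS, ΔJ fail)
(f) forbidden (ΔL, ΔJ fail)
(g) forbidden (parity, ΔS, ΔL, ΔJ fail)
(h) allowed
(i) allowed
(j) forbidden (ΔS, ΔL, ΔJ fail)
Total allowed: 3 of 10.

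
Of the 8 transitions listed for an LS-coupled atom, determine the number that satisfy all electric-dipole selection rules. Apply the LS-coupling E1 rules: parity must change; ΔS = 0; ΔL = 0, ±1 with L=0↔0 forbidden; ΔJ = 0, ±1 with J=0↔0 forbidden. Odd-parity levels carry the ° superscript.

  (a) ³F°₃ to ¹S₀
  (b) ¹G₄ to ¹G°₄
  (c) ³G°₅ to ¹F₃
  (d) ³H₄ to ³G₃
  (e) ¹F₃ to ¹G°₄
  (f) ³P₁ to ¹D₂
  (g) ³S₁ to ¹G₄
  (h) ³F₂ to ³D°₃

(a) forbidden (ΔS, ΔL, ΔJ fail)
(b) allowed
(c) forbidden (ΔS, ΔJ fail)
(d) forbidden (parity fails)
(e) allowed
(f) forbidden (parity, ΔS fail)
(g) forbidden (parity, ΔS, ΔL, ΔJ fail)
(h) allowed
Total allowed: 3 of 8.

3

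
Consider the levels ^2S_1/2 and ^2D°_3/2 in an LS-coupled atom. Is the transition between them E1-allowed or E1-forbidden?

forbidden

Reading off the term symbols: S 1/2→1/2, L 0→2, J 1/2→3/2, parity even→odd.
Parity must change: even → odd — ✓.
ΔS = 0: S: 1/2 → 1/2 — ✓.
ΔL = 0, ±1 (not L=0↔0): L: 0 → 2, ΔL = +2 — ✗.
ΔJ = 0, ±1 (not J=0↔0): J: 1/2 → 3/2, ΔJ = +1 — ✓.
Rule(s) violated: ΔL.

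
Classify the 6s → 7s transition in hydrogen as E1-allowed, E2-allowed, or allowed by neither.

neither

Δl = 0 − 0 = +0; l_i + l_f = 0.
E1 (Δl = ±1): not satisfied.
E2 (Δl = 0,±2, l_i+l_f ≥ 2): not satisfied.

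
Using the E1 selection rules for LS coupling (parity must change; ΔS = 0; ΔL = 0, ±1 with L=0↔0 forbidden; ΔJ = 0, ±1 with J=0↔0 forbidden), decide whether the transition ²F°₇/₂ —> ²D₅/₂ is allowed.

Parity must change: odd → even — passes.
ΔS = 0: S: 1/2 → 1/2 — passes.
ΔL = 0, ±1 (not L=0↔0): L: 3 → 2, ΔL = -1 — passes.
ΔJ = 0, ±1 (not J=0↔0): J: 7/2 → 5/2, ΔJ = -1 — passes.
All four E1 rules are satisfied.

allowed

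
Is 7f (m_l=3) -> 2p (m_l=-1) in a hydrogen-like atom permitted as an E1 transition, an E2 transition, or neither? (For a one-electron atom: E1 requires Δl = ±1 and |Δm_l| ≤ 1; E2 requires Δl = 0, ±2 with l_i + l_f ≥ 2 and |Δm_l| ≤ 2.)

Δl = 1 − 3 = -2; l_i + l_f = 4.
Δm_l = -4.
E1 (Δl = ±1, |Δm_l| ≤ 1): not satisfied.
E2 (Δl = 0,±2, l_i+l_f ≥ 2, |Δm_l| ≤ 2): not satisfied.

neither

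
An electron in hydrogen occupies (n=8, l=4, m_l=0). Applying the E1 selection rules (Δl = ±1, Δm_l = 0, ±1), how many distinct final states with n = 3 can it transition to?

E1 requires l_f ∈ {3, 5}, but neither lies in [0, 2], so no final state is reachable.
Total: 0.

0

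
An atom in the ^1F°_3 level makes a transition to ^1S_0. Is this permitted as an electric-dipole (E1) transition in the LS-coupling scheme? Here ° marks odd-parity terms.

Initial level: S=0, L=3, J=3, parity odd. Final level: S=0, L=0, J=0, parity even.
ΔL = 0, ±1 (not L=0↔0): L: 3 → 0, ΔL = -3 — fails.
ΔS = 0: S: 0 → 0 — passes.
Parity must change: odd → even — passes.
ΔJ = 0, ±1 (not J=0↔0): J: 3 → 0, ΔJ = -3 — fails.
Rule(s) violated: ΔL, ΔJ.

forbidden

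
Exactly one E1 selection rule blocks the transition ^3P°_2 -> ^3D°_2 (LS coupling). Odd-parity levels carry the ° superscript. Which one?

Initial level: S=1, L=1, J=2, parity odd. Final level: S=1, L=2, J=2, parity odd.
Parity must change: odd → odd — fails.
ΔS = 0: S: 1 → 1 — passes.
ΔL = 0, ±1 (not L=0↔0): L: 1 → 2, ΔL = +1 — passes.
ΔJ = 0, ±1 (not J=0↔0): J: 2 → 2, ΔJ = +0 — passes.

parity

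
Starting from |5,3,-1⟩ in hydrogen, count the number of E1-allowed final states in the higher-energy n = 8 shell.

E1 requires Δl = ±1, so l_f ∈ {2, 4}; with 0 ≤ l_f ≤ n_f−1 = 7, the allowed l_f values are {2, 4}.
For l_f = 2: m_f ∈ {m_i−1, m_i, m_i+1} ∩ [−2, 2] = {-2, -1, 0} → 3 states.
For l_f = 4: m_f ∈ {m_i−1, m_i, m_i+1} ∩ [−4, 4] = {-2, -1, 0} → 3 states.
Total: 6.

6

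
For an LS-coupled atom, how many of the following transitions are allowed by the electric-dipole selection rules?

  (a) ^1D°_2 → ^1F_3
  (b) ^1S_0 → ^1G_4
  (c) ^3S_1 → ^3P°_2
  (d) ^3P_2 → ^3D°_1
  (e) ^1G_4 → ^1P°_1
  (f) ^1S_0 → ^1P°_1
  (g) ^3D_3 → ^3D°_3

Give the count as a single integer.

(a) allowed
(b) forbidden (parity, ΔL, ΔJ fail)
(c) allowed
(d) allowed
(e) forbidden (ΔL, ΔJ fail)
(f) allowed
(g) allowed
Total allowed: 5 of 7.

5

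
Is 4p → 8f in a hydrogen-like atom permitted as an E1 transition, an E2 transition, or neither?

E2

Δl = 3 − 1 = +2; l_i + l_f = 4.
E1 (Δl = ±1): not satisfied.
E2 (Δl = 0,±2, l_i+l_f ≥ 2): satisfied.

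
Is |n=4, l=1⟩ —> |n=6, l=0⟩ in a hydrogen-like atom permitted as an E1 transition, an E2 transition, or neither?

Δl = 0 − 1 = -1; l_i + l_f = 1.
E1 (Δl = ±1): satisfied.
E2 (Δl = 0,±2, l_i+l_f ≥ 2): not satisfied.

E1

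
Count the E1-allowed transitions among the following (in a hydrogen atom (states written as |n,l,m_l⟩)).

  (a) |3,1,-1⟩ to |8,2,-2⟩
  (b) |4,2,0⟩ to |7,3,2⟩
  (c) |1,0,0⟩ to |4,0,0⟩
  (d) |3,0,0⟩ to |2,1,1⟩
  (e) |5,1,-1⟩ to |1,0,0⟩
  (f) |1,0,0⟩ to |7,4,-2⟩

(a) allowed
(b) forbidden — Δm_l = +2 (E1 requires Δm_l = 0, ±1)
(c) forbidden — Δl = +0 (E1 requires Δl = ±1)
(d) allowed
(e) allowed
(f) forbidden — Δl = +4 (E1 requires Δl = ±1); Δm_l = -2 (E1 requires Δm_l = 0, ±1)
Total allowed: 3 of 6.

3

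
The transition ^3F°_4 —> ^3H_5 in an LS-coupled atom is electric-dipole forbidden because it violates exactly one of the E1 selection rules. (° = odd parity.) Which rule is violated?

the ΔL = 0, ±1 rule

Reading off the term symbols: S 1→1, L 3→5, J 4→5, parity odd→even.
Parity must change: odd → even — satisfied.
ΔS = 0: S: 1 → 1 — satisfied.
ΔL = 0, ±1 (not L=0↔0): L: 3 → 5, ΔL = +2 — violated.
ΔJ = 0, ±1 (not J=0↔0): J: 4 → 5, ΔJ = +1 — satisfied.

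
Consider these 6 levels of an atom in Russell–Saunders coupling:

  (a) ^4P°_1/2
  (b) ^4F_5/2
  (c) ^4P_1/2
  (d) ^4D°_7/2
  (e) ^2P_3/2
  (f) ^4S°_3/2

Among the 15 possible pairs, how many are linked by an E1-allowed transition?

(a)–(b): forbidden (ΔL, ΔJ).
(a)–(c): allowed.
(a)–(d): forbidden (parity, ΔJ).
(a)–(e): forbidden (ΔS).
(a)–(f): forbidden (parity).
(b)–(c): forbidden (parity, ΔL, ΔJ).
(b)–(d): allowed.
(b)–(e): forbidden (parity, ΔS, ΔL).
(b)–(f): forbidden (ΔL).
(c)–(d): forbidden (ΔJ).
(c)–(e): forbidden (parity, ΔS).
(c)–(f): allowed.
(d)–(e): forbidden (ΔS, ΔJ).
(d)–(f): forbidden (parity, ΔL, ΔJ).
(e)–(f): forbidden (ΔS).
Allowed pairs: 3 of 15.

3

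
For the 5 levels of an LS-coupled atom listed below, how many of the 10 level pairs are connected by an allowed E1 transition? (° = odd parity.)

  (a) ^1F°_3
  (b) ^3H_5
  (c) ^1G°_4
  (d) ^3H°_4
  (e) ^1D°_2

1

(a)–(b): forbidden (ΔS, ΔL, ΔJ).
(a)–(c): forbidden (parity).
(a)–(d): forbidden (parity, ΔS, ΔL).
(a)–(e): forbidden (parity).
(b)–(c): forbidden (ΔS).
(b)–(d): allowed.
(b)–(e): forbidden (ΔS, ΔL, ΔJ).
(c)–(d): forbidden (parity, ΔS).
(c)–(e): forbidden (parity, ΔL, ΔJ).
(d)–(e): forbidden (parity, ΔS, ΔL, ΔJ).
Allowed pairs: 1 of 10.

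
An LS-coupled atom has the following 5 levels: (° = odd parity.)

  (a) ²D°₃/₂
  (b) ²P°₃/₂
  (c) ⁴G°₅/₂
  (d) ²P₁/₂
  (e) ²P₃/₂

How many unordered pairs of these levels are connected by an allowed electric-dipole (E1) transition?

(a)–(b): forbidden (parity).
(a)–(c): forbidden (parity, ΔS, ΔL).
(a)–(d): allowed.
(a)–(e): allowed.
(b)–(c): forbidden (parity, ΔS, ΔL).
(b)–(d): allowed.
(b)–(e): allowed.
(c)–(d): forbidden (ΔS, ΔL, ΔJ).
(c)–(e): forbidden (ΔS, ΔL).
(d)–(e): forbidden (parity).
Allowed pairs: 4 of 10.

4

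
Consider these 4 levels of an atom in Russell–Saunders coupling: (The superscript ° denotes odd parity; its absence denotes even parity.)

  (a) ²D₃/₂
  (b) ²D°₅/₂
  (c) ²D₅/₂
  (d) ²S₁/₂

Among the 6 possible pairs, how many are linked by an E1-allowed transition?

2

(a)–(b): allowed.
(a)–(c): forbidden (parity).
(a)–(d): forbidden (parity, ΔL).
(b)–(c): allowed.
(b)–(d): forbidden (ΔL, ΔJ).
(c)–(d): forbidden (parity, ΔL, ΔJ).
Allowed pairs: 2 of 6.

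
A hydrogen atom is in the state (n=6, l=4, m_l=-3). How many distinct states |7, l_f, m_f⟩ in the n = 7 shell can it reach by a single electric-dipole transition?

E1 requires Δl = ±1, so l_f ∈ {3, 5}; with 0 ≤ l_f ≤ n_f−1 = 6, the allowed l_f values are {3, 5}.
For l_f = 3: m_f ∈ {m_i−1, m_i, m_i+1} ∩ [−3, 3] = {-3, -2} → 2 states.
For l_f = 5: m_f ∈ {m_i−1, m_i, m_i+1} ∩ [−5, 5] = {-4, -3, -2} → 3 states.
Total: 5.

5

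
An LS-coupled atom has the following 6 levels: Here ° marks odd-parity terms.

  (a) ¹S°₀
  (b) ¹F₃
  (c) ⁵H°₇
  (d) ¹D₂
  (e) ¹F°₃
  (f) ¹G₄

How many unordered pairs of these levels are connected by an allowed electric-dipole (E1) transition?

3

(a)–(b): forbidden (ΔL, ΔJ).
(a)–(c): forbidden (parity, ΔS, ΔL, ΔJ).
(a)–(d): forbidden (ΔL, ΔJ).
(a)–(e): forbidden (parity, ΔL, ΔJ).
(a)–(f): forbidden (ΔL, ΔJ).
(b)–(c): forbidden (ΔS, ΔL, ΔJ).
(b)–(d): forbidden (parity).
(b)–(e): allowed.
(b)–(f): forbidden (parity).
(c)–(d): forbidden (ΔS, ΔL, ΔJ).
(c)–(e): forbidden (parity, ΔS, ΔL, ΔJ).
(c)–(f): forbidden (ΔS, ΔJ).
(d)–(e): allowed.
(d)–(f): forbidden (parity, ΔL, ΔJ).
(e)–(f): allowed.
Allowed pairs: 3 of 15.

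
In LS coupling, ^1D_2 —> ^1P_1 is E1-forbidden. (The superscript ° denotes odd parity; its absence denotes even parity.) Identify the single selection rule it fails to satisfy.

Initial level: S=0, L=2, J=2, parity even. Final level: S=0, L=1, J=1, parity even.
Parity must change: even → even — fails.
ΔS = 0: S: 0 → 0 — passes.
ΔL = 0, ±1 (not L=0↔0): L: 2 → 1, ΔL = -1 — passes.
ΔJ = 0, ±1 (not J=0↔0): J: 2 → 1, ΔJ = -1 — passes.

parity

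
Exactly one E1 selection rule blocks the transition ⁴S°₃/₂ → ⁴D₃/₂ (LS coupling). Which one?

Initial level: S=3/2, L=0, J=3/2, parity odd. Final level: S=3/2, L=2, J=3/2, parity even.
Parity must change: odd → even — ok.
ΔS = 0: S: 3/2 → 3/2 — ok.
ΔL = 0, ±1 (not L=0↔0): L: 0 → 2, ΔL = +2 — fails.
ΔJ = 0, ±1 (not J=0↔0): J: 3/2 → 3/2, ΔJ = +0 — ok.

the ΔL = 0, ±1 rule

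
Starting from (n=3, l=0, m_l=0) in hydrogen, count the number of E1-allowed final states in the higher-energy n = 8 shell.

E1 requires Δl = ±1, so l_f ∈ {-1, 1}; with 0 ≤ l_f ≤ n_f−1 = 7, the allowed l_f values are {1}.
For l_f = 1: m_f ∈ {m_i−1, m_i, m_i+1} ∩ [−1, 1] = {-1, 0, 1} → 3 states.
Total: 3.

3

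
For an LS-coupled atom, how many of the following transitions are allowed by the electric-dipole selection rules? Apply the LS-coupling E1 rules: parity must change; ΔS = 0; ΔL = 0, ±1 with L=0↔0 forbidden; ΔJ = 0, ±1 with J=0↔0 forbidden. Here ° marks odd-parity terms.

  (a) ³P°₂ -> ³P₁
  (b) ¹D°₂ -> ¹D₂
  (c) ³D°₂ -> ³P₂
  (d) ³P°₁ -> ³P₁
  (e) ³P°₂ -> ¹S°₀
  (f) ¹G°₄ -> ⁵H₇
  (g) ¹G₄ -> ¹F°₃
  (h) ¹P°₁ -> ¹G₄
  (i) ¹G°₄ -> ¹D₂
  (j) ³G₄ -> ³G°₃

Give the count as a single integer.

6

(a) allowed
(b) allowed
(c) allowed
(d) allowed
(e) forbidden (parity, ΔS, ΔJ fail)
(f) forbidden (ΔS, ΔJ fail)
(g) allowed
(h) forbidden (ΔL, ΔJ fail)
(i) forbidden (ΔL, ΔJ fail)
(j) allowed
Total allowed: 6 of 10.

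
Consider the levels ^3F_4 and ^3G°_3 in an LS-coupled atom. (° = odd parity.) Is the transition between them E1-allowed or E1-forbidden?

Reading off the term symbols: S 1→1, L 3→4, J 4→3, parity even→odd.
Parity must change: even → odd — ✓.
ΔS = 0: S: 1 → 1 — ✓.
ΔL = 0, ±1 (not L=0↔0): L: 3 → 4, ΔL = +1 — ✓.
ΔJ = 0, ±1 (not J=0↔0): J: 4 → 3, ΔJ = -1 — ✓.
All four E1 rules are satisfied.

allowed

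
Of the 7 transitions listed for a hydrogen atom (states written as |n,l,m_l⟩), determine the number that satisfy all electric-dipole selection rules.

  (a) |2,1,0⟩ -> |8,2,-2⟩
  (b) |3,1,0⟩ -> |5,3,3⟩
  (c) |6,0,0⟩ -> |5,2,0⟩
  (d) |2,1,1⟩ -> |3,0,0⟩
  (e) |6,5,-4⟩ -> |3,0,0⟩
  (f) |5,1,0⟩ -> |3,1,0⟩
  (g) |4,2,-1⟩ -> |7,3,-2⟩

2

(a) forbidden — Δm_l = -2 (E1 requires Δm_l = 0, ±1)
(b) forbidden — Δl = +2 (E1 requires Δl = ±1); Δm_l = +3 (E1 requires Δm_l = 0, ±1)
(c) forbidden — Δl = +2 (E1 requires Δl = ±1)
(d) allowed
(e) forbidden — Δl = -5 (E1 requires Δl = ±1); Δm_l = +4 (E1 requires Δm_l = 0, ±1)
(f) forbidden — Δl = +0 (E1 requires Δl = ±1)
(g) allowed
Total allowed: 2 of 7.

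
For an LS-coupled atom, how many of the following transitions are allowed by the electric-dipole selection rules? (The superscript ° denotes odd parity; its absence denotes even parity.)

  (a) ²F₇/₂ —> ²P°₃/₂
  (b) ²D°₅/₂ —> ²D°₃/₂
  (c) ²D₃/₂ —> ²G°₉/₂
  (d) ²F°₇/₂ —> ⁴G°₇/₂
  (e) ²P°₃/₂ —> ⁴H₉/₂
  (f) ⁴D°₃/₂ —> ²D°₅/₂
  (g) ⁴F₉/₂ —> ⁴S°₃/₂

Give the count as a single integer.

0

(a) forbidden (ΔL, ΔJ fail)
(b) forbidden (parity fails)
(c) forbidden (ΔL, ΔJ fail)
(d) forbidden (parity, ΔS fail)
(e) forbidden (ΔS, ΔL, ΔJ fail)
(f) forbidden (parity, ΔS fail)
(g) forbidden (ΔL, ΔJ fail)
Total allowed: 0 of 7.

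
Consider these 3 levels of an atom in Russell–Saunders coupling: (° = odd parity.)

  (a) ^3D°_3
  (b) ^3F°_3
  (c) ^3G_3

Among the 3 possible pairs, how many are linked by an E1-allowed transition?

(a)–(b): forbidden (parity).
(a)–(c): forbidden (ΔL).
(b)–(c): allowed.
Allowed pairs: 1 of 3.

1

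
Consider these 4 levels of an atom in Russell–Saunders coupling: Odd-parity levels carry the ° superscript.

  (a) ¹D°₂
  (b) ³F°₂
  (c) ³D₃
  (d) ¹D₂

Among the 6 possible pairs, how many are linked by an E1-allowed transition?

(a)–(b): forbidden (parity, ΔS).
(a)–(c): forbidden (ΔS).
(a)–(d): allowed.
(b)–(c): allowed.
(b)–(d): forbidden (ΔS).
(c)–(d): forbidden (parity, ΔS).
Allowed pairs: 2 of 6.

2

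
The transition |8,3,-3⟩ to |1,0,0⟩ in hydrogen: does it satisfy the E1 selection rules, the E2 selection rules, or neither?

Δl = 0 − 3 = -3; l_i + l_f = 3.
Δm_l = +3.
E1 (Δl = ±1, |Δm_l| ≤ 1): not satisfied.
E2 (Δl = 0,±2, l_i+l_f ≥ 2, |Δm_l| ≤ 2): not satisfied.

neither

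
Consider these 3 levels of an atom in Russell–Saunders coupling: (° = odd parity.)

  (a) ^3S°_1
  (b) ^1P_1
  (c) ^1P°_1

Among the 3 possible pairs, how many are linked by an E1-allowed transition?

(a)–(b): forbidden (ΔS).
(a)–(c): forbidden (parity, ΔS).
(b)–(c): allowed.
Allowed pairs: 1 of 3.

1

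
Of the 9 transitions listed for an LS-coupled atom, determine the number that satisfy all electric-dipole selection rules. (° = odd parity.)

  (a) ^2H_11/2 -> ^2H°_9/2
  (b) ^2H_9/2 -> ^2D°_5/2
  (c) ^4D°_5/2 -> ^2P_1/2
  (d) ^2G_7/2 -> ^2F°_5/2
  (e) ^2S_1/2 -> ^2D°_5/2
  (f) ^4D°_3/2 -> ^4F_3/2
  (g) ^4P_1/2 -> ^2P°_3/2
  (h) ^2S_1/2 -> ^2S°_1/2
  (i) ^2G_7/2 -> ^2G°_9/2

(a) allowed
(b) forbidden (ΔL, ΔJ fail)
(c) forbidden (ΔS, ΔJ fail)
(d) allowed
(e) forbidden (ΔL, ΔJ fail)
(f) allowed
(g) forbidden (ΔS fails)
(h) forbidden (ΔL fails)
(i) allowed
Total allowed: 4 of 9.

4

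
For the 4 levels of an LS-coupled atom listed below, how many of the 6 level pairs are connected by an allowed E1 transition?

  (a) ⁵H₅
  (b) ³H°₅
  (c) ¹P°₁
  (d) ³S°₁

0

(a)–(b): forbidden (ΔS).
(a)–(c): forbidden (ΔS, ΔL, ΔJ).
(a)–(d): forbidden (ΔS, ΔL, ΔJ).
(b)–(c): forbidden (parity, ΔS, ΔL, ΔJ).
(b)–(d): forbidden (parity, ΔL, ΔJ).
(c)–(d): forbidden (parity, ΔS).
Allowed pairs: 0 of 6.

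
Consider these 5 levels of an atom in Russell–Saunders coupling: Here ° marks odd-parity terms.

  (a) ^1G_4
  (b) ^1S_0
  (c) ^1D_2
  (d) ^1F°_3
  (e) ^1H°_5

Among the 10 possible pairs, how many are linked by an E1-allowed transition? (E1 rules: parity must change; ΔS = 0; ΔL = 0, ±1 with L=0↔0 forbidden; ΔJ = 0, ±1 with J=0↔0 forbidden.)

3

(a)–(b): forbidden (parity, ΔL, ΔJ).
(a)–(c): forbidden (parity, ΔL, ΔJ).
(a)–(d): allowed.
(a)–(e): allowed.
(b)–(c): forbidden (parity, ΔL, ΔJ).
(b)–(d): forbidden (ΔL, ΔJ).
(b)–(e): forbidden (ΔL, ΔJ).
(c)–(d): allowed.
(c)–(e): forbidden (ΔL, ΔJ).
(d)–(e): forbidden (parity, ΔL, ΔJ).
Allowed pairs: 3 of 10.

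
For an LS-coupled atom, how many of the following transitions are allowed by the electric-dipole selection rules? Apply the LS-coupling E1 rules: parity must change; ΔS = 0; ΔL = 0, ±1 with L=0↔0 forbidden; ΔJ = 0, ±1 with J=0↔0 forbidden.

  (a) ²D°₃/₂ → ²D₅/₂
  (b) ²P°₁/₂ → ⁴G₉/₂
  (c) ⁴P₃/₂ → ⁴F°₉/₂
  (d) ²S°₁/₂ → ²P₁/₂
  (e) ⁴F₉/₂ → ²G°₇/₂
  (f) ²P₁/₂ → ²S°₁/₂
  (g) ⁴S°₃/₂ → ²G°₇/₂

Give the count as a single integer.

3

(a) allowed
(b) forbidden (ΔS, ΔL, ΔJ fail)
(c) forbidden (ΔL, ΔJ fail)
(d) allowed
(e) forbidden (ΔS fails)
(f) allowed
(g) forbidden (parity, ΔS, ΔL, ΔJ fail)
Total allowed: 3 of 7.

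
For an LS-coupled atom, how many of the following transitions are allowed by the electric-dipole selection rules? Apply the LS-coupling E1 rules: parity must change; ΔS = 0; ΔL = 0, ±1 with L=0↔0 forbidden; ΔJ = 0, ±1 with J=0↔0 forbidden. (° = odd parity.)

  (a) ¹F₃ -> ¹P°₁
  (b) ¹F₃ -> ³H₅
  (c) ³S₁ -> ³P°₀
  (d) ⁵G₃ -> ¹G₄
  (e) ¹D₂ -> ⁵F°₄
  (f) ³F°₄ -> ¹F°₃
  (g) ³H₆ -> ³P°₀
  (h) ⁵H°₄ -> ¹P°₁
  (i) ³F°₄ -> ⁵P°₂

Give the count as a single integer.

1

(a) forbidden (ΔL, ΔJ fail)
(b) forbidden (parity, ΔS, ΔL, ΔJ fail)
(c) allowed
(d) forbidden (parity, ΔS fail)
(e) forbidden (ΔS, ΔJ fail)
(f) forbidden (parity, ΔS fail)
(g) forbidden (ΔL, ΔJ fail)
(h) forbidden (parity, ΔS, ΔL, ΔJ fail)
(i) forbidden (parity, ΔS, ΔL, ΔJ fail)
Total allowed: 1 of 9.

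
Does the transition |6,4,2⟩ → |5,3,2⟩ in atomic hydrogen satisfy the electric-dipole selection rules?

Δl = 3 − 4 = -1; the E1 rule Δl = ±1 is ok.
m_l: 2 → 2 (Δm_l = +0). |Δm_l| ≤ 1 ok.
All E1 selection rules are satisfied.

allowed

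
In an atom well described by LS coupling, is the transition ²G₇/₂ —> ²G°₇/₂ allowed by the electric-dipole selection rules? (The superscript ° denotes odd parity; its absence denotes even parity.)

allowed

Parity must change: even → odd — passes.
ΔS = 0: S: 1/2 → 1/2 — passes.
ΔL = 0, ±1 (not L=0↔0): L: 4 → 4, ΔL = +0 — passes.
ΔJ = 0, ±1 (not J=0↔0): J: 7/2 → 7/2, ΔJ = +0 — passes.
All four E1 rules are satisfied.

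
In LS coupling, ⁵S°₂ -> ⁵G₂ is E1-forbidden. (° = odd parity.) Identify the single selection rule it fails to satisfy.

the ΔL = 0, ±1 rule

Reading off the term symbols: S 2→2, L 0→4, J 2→2, parity odd→even.
Parity must change: odd → even — passes.
ΔS = 0: S: 2 → 2 — passes.
ΔL = 0, ±1 (not L=0↔0): L: 0 → 4, ΔL = +4 — fails.
ΔJ = 0, ±1 (not J=0↔0): J: 2 → 2, ΔJ = +0 — passes.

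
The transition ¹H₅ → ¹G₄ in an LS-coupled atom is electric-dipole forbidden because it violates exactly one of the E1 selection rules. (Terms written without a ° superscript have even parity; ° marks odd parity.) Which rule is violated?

parity

Reading off the term symbols: S 0→0, L 5→4, J 5→4, parity even→even.
Parity must change: even → even — ✗.
ΔS = 0: S: 0 → 0 — ✓.
ΔL = 0, ±1 (not L=0↔0): L: 5 → 4, ΔL = -1 — ✓.
ΔJ = 0, ±1 (not J=0↔0): J: 5 → 4, ΔJ = -1 — ✓.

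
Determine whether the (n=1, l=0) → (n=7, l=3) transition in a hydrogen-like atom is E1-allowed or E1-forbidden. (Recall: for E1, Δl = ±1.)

Δl = 3 − 0 = +3; the E1 rule Δl = ±1 is violated.
The transition is electric-dipole forbidden.

forbidden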